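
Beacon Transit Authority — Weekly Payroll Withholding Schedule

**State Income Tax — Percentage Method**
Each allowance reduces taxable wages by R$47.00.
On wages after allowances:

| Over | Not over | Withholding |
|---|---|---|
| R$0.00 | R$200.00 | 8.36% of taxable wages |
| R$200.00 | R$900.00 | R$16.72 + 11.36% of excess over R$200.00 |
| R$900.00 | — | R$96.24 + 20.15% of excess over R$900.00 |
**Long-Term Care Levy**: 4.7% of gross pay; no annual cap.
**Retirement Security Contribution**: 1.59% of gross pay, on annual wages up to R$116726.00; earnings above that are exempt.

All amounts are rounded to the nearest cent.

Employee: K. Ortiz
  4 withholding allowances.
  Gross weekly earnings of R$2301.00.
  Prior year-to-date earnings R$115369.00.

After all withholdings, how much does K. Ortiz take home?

State Income Tax: taxable = R$2301.00 − 4×R$47.00 = R$2113.00
  R$96.24 + 20.15% × (R$2113.00 − R$900.00) = R$96.24 + 20.15% × R$1213.00 = R$340.66
Long-Term Care Levy: 4.7% × R$2301.00 = R$108.15
Retirement Security Contribution: cap R$116726.00 − YTD R$115369.00 = R$1357.00 subject; 1.59% × R$1357.00 = R$21.58
Total withheld: R$340.66 + R$108.15 + R$21.58 = R$470.39
Net pay: R$2301.00 − R$470.39 = R$1830.61

R$1830.61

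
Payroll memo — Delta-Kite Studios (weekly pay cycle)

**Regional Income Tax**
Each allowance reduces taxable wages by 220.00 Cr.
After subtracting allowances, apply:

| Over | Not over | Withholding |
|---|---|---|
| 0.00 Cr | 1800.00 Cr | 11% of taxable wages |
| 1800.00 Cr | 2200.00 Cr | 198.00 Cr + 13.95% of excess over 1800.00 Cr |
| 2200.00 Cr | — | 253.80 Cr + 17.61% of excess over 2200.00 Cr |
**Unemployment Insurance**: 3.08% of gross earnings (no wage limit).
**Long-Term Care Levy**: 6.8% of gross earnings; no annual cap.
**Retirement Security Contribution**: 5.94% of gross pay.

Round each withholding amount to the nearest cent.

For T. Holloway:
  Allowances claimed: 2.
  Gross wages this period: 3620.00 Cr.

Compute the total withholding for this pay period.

Regional Income Tax: taxable = 3620.00 Cr − 2×220.00 Cr = 3180.00 Cr
  253.80 Cr + 17.61% × (3180.00 Cr − 2200.00 Cr) = 253.80 Cr + 17.61% × 980.00 Cr = 426.38 Cr
Unemployment Insurance: 3.08% × 3620.00 Cr = 111.50 Cr
Long-Term Care Levy: 6.8% × 3620.00 Cr = 246.16 Cr
Retirement Security Contribution: 5.94% × 3620.00 Cr = 215.03 Cr
Total: 426.38 Cr + 111.50 Cr + 246.16 Cr + 215.03 Cr = 999.07 Cr

999.07 Cr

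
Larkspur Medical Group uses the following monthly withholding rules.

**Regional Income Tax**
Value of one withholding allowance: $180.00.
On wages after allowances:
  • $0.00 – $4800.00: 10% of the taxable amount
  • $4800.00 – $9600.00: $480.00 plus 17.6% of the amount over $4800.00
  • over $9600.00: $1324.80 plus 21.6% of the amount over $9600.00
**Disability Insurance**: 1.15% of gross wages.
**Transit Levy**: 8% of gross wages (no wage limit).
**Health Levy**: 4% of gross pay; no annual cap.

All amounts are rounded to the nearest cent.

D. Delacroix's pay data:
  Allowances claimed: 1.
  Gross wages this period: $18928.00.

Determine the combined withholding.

$5789.80

Regional Income Tax: taxable = $18928.00 − 1×$180.00 = $18748.00
  $1324.80 + 21.6% × ($18748.00 − $9600.00) = $1324.80 + 21.6% × $9148.00 = $3300.77
Disability Insurance: 1.15% × $18928.00 = $217.67
Transit Levy: 8% × $18928.00 = $1514.24
Health Levy: 4% × $18928.00 = $757.12
Total: $3300.77 + $217.67 + $1514.24 + $757.12 = $5789.80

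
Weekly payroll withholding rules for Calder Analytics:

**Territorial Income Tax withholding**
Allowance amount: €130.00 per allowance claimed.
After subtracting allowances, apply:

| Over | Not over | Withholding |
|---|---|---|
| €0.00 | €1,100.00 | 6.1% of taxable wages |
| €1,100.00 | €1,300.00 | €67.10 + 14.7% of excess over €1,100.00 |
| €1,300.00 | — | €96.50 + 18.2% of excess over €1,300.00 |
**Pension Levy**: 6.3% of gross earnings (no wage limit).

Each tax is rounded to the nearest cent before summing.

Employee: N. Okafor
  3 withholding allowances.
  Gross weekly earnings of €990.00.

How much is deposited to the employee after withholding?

Territorial Income Tax: taxable = €990.00 − 3×€130.00 = €600.00
  6.1% × €600.00 = €36.60
Pension Levy: 6.3% × €990.00 = €62.37
Total withheld: €36.60 + €62.37 = €98.97
Net pay: €990.00 − €98.97 = €891.03

€891.03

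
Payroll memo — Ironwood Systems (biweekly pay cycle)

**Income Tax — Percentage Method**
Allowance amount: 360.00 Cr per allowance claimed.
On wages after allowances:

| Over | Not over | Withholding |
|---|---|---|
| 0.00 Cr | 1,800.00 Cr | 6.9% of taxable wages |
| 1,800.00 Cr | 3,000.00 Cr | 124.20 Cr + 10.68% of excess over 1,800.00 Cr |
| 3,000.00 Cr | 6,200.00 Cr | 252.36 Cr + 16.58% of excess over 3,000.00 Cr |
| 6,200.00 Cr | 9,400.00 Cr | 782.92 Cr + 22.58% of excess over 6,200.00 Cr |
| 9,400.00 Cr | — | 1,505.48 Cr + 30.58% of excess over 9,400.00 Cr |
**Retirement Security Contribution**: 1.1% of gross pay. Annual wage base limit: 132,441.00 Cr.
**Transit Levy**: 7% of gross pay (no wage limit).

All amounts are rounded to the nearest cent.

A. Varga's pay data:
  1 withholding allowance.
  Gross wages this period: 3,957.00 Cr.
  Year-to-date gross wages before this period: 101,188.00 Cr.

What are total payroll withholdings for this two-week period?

671.86 Cr

Income Tax: taxable = 3,957.00 Cr − 1×360.00 Cr = 3,597.00 Cr
  252.36 Cr + 16.58% × (3,597.00 Cr − 3,000.00 Cr) = 252.36 Cr + 16.58% × 597.00 Cr = 351.34 Cr
Retirement Security Contribution: 1.1% × 3,957.00 Cr = 43.53 Cr
Transit Levy: 7% × 3,957.00 Cr = 276.99 Cr
Total: 351.34 Cr + 43.53 Cr + 276.99 Cr = 671.86 Cr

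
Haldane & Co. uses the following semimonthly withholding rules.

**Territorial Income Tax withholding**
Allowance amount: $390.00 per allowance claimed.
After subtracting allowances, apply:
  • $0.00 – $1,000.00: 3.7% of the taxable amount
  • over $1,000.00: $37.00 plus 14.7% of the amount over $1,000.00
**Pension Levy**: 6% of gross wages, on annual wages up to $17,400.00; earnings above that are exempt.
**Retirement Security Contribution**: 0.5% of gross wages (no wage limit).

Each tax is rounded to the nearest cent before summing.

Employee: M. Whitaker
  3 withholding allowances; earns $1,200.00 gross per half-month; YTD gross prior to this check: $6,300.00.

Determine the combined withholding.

$79.11

Territorial Income Tax: taxable = $1,200.00 − 3×$390.00 = $30.00
  3.7% × $30.00 = $1.11
Pension Levy: 6% × $1,200.00 = $72.00
Retirement Security Contribution: 0.5% × $1,200.00 = $6.00
Total: $1.11 + $72.00 + $6.00 = $79.11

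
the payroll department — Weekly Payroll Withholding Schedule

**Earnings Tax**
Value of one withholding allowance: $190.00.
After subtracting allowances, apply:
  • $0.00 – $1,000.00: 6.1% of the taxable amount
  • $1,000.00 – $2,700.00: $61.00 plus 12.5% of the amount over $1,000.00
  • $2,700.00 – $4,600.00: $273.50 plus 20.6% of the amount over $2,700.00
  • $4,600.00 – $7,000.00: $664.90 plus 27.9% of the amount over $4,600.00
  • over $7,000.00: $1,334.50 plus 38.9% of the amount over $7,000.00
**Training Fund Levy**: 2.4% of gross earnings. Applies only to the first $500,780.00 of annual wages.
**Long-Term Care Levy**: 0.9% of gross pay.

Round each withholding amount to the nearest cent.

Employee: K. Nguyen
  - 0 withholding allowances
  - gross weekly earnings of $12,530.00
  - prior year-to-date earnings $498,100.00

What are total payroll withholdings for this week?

$3,662.76

Earnings Tax: taxable = $12,530.00
  $1,334.50 + 38.9% × ($12,530.00 − $7,000.00) = $1,334.50 + 38.9% × $5,530.00 = $3,485.67
Training Fund Levy: cap $500,780.00 − YTD $498,100.00 = $2,680.00 subject; 2.4% × $2,680.00 = $64.32
Long-Term Care Levy: 0.9% × $12,530.00 = $112.77
Total: $3,485.67 + $64.32 + $112.77 = $3,662.76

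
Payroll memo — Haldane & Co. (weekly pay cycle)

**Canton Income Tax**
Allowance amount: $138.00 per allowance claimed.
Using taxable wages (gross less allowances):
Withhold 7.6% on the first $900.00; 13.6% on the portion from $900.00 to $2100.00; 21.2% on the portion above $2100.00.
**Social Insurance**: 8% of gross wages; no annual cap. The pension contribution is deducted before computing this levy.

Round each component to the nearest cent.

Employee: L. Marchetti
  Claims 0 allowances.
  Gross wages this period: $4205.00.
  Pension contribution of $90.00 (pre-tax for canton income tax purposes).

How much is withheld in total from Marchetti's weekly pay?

$987.98

Canton Income Tax: taxable = $4205.00 − $90.00 = $4115.00
  $231.60 + 21.2% × ($4115.00 − $2100.00) = $231.60 + 21.2% × $2015.00 = $658.78
Social Insurance: 8% × $4115.00 = $329.20
Total: $658.78 + $329.20 = $987.98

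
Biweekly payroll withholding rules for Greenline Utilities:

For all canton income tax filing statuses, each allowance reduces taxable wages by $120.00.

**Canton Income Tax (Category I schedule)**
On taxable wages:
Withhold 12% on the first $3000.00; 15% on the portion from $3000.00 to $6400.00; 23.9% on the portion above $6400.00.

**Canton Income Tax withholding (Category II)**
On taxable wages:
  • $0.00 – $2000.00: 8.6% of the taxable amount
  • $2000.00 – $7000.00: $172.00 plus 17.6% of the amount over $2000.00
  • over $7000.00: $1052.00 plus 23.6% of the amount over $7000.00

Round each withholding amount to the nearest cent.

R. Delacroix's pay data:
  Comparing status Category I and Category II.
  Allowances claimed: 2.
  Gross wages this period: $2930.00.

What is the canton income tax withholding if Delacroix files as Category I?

Canton Income Tax (Category I): taxable = $2930.00 − 2×$120.00 = $2690.00
  12% × $2690.00 = $322.80

$322.80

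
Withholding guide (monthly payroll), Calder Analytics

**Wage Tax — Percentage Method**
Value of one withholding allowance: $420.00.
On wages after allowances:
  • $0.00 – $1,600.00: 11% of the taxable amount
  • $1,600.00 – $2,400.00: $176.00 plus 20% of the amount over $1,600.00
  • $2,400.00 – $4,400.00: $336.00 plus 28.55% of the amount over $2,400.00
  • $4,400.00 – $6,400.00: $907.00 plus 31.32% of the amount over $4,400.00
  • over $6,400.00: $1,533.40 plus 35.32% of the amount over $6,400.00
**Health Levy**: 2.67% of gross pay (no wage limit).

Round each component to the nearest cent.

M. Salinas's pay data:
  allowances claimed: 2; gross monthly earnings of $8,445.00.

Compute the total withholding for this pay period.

$2,184.49

Wage Tax: taxable = $8,445.00 − 2×$420.00 = $7,605.00
  $1,533.40 + 35.32% × ($7,605.00 − $6,400.00) = $1,533.40 + 35.32% × $1,205.00 = $1,959.01
Health Levy: 2.67% × $8,445.00 = $225.48
Total: $1,959.01 + $225.48 = $2,184.49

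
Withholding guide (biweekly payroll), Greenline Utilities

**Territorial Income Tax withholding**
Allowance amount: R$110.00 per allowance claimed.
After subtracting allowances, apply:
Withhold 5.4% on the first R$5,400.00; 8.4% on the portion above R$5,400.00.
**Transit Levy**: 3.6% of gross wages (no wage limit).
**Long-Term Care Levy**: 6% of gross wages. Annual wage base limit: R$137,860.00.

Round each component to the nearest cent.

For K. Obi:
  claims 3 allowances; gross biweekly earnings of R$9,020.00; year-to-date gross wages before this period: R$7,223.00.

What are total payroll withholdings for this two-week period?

R$1,433.88

Territorial Income Tax: taxable = R$9,020.00 − 3×R$110.00 = R$8,690.00
  R$291.60 + 8.4% × (R$8,690.00 − R$5,400.00) = R$291.60 + 8.4% × R$3,290.00 = R$567.96
Transit Levy: 3.6% × R$9,020.00 = R$324.72
Long-Term Care Levy: 6% × R$9,020.00 = R$541.20
Total: R$567.96 + R$324.72 + R$541.20 = R$1,433.88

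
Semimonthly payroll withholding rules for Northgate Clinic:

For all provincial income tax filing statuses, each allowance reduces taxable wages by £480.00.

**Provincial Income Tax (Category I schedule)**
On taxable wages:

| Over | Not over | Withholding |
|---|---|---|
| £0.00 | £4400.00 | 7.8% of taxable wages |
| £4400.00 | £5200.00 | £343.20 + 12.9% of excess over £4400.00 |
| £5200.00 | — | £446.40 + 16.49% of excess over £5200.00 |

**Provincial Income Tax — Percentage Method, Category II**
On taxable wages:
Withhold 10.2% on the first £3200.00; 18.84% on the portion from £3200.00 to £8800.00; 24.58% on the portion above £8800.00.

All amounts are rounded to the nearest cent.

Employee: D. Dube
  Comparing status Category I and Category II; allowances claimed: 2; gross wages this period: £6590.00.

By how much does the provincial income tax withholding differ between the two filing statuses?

Provincial Income Tax (Category I): taxable = £6590.00 − 2×£480.00 = £5630.00
  £446.40 + 16.49% × (£5630.00 − £5200.00) = £446.40 + 16.49% × £430.00 = £517.31
Provincial Income Tax (Category II): taxable = £6590.00 − 2×£480.00 = £5630.00
  £326.40 + 18.84% × (£5630.00 − £3200.00) = £326.40 + 18.84% × £2430.00 = £784.21
Difference: |£517.31 − £784.21| = £266.90 (higher under Category II)

£266.90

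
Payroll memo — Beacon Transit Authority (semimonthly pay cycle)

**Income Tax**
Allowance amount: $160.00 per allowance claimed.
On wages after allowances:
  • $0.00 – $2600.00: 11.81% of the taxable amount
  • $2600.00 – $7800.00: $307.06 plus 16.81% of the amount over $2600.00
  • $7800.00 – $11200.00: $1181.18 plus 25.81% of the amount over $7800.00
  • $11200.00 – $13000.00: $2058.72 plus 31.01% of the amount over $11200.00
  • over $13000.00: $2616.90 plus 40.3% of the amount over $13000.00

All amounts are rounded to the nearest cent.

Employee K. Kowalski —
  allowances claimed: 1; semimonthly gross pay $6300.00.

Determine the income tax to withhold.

Income Tax: taxable = $6300.00 − 1×$160.00 = $6140.00
  $307.06 + 16.81% × ($6140.00 − $2600.00) = $307.06 + 16.81% × $3540.00 = $902.13

$902.13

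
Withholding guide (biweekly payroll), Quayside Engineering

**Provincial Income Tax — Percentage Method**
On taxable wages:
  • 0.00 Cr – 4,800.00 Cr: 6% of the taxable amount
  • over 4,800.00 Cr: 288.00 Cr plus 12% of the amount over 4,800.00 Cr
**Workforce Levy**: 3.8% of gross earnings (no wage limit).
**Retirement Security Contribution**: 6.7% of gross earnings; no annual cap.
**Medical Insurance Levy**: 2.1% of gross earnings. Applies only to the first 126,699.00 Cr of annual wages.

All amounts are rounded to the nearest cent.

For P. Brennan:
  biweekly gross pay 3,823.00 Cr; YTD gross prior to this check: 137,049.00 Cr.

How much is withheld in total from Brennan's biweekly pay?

630.79 Cr

Provincial Income Tax: taxable = 3,823.00 Cr
  6% × 3,823.00 Cr = 229.38 Cr
Workforce Levy: 3.8% × 3,823.00 Cr = 145.27 Cr
Retirement Security Contribution: 6.7% × 3,823.00 Cr = 256.14 Cr
Medical Insurance Levy: YTD 137,049.00 Cr ≥ cap 126,699.00 Cr → 0.00 Cr
Total: 229.38 Cr + 145.27 Cr + 256.14 Cr + 0.00 Cr = 630.79 Cr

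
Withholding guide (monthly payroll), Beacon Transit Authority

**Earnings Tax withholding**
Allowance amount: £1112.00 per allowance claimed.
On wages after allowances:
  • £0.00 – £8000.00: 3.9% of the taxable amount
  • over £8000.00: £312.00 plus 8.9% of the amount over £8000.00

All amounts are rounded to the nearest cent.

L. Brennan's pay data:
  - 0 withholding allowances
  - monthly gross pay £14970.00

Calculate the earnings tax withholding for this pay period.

£932.33

Earnings Tax: taxable = £14970.00
  £312.00 + 8.9% × (£14970.00 − £8000.00) = £312.00 + 8.9% × £6970.00 = £932.33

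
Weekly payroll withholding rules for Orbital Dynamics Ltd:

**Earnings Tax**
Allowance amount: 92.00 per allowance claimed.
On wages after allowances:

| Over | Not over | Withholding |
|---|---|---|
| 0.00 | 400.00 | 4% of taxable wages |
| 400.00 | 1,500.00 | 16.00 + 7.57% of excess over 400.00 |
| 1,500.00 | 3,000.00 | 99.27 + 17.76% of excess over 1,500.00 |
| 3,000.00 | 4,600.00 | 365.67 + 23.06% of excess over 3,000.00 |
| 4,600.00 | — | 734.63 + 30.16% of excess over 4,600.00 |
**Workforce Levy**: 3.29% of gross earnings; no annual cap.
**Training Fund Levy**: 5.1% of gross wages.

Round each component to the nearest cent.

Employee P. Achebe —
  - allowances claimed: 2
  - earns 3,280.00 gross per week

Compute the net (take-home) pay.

2,617.00

Earnings Tax: taxable = 3,280.00 − 2×92.00 = 3,096.00
  365.67 + 23.06% × (3,096.00 − 3,000.00) = 365.67 + 23.06% × 96.00 = 387.81
Workforce Levy: 3.29% × 3,280.00 = 107.91
Training Fund Levy: 5.1% × 3,280.00 = 167.28
Total withheld: 387.81 + 107.91 + 167.28 = 663.00
Net pay: 3,280.00 − 663.00 = 2,617.00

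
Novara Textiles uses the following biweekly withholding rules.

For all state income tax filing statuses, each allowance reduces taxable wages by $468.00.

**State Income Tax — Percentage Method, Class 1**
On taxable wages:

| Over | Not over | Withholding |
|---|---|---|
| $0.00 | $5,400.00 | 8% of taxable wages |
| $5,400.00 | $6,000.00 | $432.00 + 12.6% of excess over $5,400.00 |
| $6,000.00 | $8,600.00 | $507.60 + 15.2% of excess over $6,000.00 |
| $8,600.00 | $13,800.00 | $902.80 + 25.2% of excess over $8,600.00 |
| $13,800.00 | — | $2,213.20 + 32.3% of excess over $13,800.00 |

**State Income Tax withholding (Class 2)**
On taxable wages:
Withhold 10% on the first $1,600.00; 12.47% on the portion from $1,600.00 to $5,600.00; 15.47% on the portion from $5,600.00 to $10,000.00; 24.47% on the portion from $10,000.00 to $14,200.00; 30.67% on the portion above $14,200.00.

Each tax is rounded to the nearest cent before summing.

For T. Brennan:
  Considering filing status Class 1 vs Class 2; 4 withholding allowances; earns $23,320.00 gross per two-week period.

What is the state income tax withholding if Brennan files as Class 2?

State Income Tax (Class 2): taxable = $23,320.00 − 4×$468.00 = $21,448.00
  $2,367.22 + 30.67% × ($21,448.00 − $14,200.00) = $2,367.22 + 30.67% × $7,248.00 = $4,590.18

$4,590.18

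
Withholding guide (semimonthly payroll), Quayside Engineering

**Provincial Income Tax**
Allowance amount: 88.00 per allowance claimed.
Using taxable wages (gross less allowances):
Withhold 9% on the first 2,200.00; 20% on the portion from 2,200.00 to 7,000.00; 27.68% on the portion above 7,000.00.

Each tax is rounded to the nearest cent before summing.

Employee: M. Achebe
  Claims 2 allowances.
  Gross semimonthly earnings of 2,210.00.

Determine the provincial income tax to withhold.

Provincial Income Tax: taxable = 2,210.00 − 2×88.00 = 2,034.00
  9% × 2,034.00 = 183.06

183.06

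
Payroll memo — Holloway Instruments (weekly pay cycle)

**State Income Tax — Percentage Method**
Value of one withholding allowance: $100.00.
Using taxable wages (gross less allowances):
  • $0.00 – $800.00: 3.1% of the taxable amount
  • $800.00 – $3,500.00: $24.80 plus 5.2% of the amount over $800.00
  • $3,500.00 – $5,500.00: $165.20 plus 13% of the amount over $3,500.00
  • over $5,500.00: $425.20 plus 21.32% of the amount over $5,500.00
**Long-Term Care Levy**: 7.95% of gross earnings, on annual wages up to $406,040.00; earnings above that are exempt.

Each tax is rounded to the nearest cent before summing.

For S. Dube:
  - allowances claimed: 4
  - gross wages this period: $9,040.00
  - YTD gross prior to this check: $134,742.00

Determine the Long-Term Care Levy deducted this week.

$718.68

Long-Term Care Levy: 7.95% × $9,040.00 = $718.68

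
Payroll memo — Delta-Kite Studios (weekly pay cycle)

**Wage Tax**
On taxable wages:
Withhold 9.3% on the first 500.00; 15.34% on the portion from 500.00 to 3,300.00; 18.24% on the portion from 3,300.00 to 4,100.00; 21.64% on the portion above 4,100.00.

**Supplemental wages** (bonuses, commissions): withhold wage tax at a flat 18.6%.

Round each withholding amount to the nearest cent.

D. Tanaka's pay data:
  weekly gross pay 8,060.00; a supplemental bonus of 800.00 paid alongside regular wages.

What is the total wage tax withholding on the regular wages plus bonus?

Wage Tax: taxable = 8,060.00
  621.94 + 21.64% × (8,060.00 − 4,100.00) = 621.94 + 21.64% × 3,960.00 = 1,478.88
Supplemental (18.6% flat on bonus): 18.6% × 800.00 = 148.80
Total wage tax: 1,478.88 + 148.80 = 1,627.68

1,627.68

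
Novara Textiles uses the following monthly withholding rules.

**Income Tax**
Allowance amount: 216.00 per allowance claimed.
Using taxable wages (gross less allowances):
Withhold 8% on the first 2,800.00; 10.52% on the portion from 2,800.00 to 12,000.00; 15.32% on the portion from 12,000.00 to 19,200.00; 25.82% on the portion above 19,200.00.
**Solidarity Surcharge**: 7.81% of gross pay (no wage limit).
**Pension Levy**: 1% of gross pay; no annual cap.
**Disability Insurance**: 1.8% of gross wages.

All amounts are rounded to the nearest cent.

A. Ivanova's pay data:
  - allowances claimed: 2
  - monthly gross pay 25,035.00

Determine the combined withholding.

6,346.14

Income Tax: taxable = 25,035.00 − 2×216.00 = 24,603.00
  2,294.88 + 25.82% × (24,603.00 − 19,200.00) = 2,294.88 + 25.82% × 5,403.00 = 3,689.93
Solidarity Surcharge: 7.81% × 25,035.00 = 1,955.23
Pension Levy: 1% × 25,035.00 = 250.35
Disability Insurance: 1.8% × 25,035.00 = 450.63
Total: 3,689.93 + 1,955.23 + 250.35 + 450.63 = 6,346.14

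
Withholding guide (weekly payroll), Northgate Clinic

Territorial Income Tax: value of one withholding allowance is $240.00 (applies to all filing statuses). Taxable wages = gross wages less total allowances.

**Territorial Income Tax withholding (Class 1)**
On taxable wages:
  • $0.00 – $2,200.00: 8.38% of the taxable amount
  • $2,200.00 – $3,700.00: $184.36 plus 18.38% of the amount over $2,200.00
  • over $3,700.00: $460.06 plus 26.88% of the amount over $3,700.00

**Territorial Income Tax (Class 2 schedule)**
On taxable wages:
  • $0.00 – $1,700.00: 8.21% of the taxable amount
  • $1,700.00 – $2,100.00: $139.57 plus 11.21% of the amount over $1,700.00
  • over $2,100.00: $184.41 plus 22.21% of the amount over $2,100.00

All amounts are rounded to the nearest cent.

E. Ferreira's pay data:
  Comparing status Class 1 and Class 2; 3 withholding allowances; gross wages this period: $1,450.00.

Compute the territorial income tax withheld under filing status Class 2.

$59.93

Territorial Income Tax (Class 2): taxable = $1,450.00 − 3×$240.00 = $730.00
  8.21% × $730.00 = $59.93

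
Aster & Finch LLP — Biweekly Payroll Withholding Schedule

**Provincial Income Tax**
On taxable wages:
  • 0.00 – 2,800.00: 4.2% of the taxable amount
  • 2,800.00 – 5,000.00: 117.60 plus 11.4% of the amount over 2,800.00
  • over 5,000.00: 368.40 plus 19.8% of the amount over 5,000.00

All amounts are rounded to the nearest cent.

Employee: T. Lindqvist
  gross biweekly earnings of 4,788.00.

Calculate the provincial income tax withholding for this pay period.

344.23

Provincial Income Tax: taxable = 4,788.00
  117.60 + 11.4% × (4,788.00 − 2,800.00) = 117.60 + 11.4% × 1,988.00 = 344.23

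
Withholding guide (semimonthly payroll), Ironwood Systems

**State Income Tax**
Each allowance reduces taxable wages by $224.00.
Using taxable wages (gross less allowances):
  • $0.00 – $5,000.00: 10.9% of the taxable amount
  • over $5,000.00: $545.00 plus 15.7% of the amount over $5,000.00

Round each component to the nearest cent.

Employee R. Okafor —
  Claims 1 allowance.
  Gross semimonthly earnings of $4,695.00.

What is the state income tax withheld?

$487.34

State Income Tax: taxable = $4,695.00 − 1×$224.00 = $4,471.00
  10.9% × $4,471.00 = $487.34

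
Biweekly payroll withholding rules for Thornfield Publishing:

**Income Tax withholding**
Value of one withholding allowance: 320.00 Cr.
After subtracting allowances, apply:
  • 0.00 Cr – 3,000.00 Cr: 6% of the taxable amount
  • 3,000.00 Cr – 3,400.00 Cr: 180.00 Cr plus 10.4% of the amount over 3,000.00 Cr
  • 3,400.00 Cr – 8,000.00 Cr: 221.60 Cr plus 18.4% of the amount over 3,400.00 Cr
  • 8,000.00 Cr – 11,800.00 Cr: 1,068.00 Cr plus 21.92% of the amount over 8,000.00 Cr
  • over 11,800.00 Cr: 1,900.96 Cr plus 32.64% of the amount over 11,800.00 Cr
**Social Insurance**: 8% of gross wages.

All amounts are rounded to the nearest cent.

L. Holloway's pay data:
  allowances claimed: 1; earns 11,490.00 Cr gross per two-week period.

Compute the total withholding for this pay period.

2,682.06 Cr

Income Tax: taxable = 11,490.00 Cr − 1×320.00 Cr = 11,170.00 Cr
  1,068.00 Cr + 21.92% × (11,170.00 Cr − 8,000.00 Cr) = 1,068.00 Cr + 21.92% × 3,170.00 Cr = 1,762.86 Cr
Social Insurance: 8% × 11,490.00 Cr = 919.20 Cr
Total: 1,762.86 Cr + 919.20 Cr = 2,682.06 Cr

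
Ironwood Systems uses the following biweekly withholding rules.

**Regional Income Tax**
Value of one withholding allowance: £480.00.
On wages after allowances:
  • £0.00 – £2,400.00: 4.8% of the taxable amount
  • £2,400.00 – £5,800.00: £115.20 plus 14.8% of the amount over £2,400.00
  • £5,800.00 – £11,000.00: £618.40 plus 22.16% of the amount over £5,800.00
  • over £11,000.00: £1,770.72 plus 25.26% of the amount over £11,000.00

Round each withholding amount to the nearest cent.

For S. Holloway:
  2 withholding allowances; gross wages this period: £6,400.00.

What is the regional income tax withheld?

£565.12

Regional Income Tax: taxable = £6,400.00 − 2×£480.00 = £5,440.00
  £115.20 + 14.8% × (£5,440.00 − £2,400.00) = £115.20 + 14.8% × £3,040.00 = £565.12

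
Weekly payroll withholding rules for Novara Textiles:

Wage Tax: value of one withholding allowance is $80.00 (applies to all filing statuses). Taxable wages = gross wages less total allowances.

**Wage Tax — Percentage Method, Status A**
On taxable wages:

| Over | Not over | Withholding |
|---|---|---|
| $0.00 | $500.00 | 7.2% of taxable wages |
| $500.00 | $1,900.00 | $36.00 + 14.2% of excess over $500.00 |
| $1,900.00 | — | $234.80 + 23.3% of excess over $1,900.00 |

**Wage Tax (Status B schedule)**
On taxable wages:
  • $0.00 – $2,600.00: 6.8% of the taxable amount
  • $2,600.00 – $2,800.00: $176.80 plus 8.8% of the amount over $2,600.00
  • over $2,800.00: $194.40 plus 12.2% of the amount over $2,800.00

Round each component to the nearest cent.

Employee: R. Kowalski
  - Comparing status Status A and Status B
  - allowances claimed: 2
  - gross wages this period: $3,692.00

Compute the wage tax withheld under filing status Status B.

$283.70

Wage Tax (Status B): taxable = $3,692.00 − 2×$80.00 = $3,532.00
  $194.40 + 12.2% × ($3,532.00 − $2,800.00) = $194.40 + 12.2% × $732.00 = $283.70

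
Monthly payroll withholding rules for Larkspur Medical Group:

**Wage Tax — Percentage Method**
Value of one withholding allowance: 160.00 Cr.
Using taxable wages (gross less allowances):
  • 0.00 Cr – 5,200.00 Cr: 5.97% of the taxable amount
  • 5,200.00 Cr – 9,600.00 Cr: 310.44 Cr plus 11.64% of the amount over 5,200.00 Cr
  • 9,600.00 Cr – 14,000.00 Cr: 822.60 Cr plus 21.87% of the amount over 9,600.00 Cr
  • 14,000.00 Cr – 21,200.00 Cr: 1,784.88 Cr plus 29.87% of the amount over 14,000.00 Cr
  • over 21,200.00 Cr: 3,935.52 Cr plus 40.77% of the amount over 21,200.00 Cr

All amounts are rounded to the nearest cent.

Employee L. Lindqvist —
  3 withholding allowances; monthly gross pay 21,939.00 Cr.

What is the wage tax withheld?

Wage Tax: taxable = 21,939.00 Cr − 3×160.00 Cr = 21,459.00 Cr
  3,935.52 Cr + 40.77% × (21,459.00 Cr − 21,200.00 Cr) = 3,935.52 Cr + 40.77% × 259.00 Cr = 4,041.11 Cr

4,041.11 Cr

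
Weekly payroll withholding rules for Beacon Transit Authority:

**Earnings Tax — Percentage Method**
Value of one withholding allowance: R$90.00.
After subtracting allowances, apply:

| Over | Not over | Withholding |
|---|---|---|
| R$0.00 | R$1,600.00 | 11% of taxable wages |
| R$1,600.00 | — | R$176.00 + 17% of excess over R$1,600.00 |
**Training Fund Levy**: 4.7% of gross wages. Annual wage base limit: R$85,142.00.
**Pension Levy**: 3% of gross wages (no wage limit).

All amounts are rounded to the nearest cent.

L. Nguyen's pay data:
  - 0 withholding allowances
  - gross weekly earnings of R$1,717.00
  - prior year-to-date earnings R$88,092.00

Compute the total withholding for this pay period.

R$247.40

Earnings Tax: taxable = R$1,717.00
  R$176.00 + 17% × (R$1,717.00 − R$1,600.00) = R$176.00 + 17% × R$117.00 = R$195.89
Training Fund Levy: YTD R$88,092.00 ≥ cap R$85,142.00 → R$0.00
Pension Levy: 3% × R$1,717.00 = R$51.51
Total: R$195.89 + R$0.00 + R$51.51 = R$247.40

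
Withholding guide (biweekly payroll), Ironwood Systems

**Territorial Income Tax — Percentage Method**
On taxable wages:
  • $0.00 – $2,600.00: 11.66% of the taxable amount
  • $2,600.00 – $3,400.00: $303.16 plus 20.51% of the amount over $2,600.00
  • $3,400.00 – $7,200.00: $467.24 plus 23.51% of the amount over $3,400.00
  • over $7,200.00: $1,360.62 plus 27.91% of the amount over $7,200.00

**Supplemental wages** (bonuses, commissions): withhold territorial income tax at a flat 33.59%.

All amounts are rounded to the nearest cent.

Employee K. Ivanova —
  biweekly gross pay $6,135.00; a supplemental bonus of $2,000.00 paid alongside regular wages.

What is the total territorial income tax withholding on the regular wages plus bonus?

$1,782.04

Territorial Income Tax: taxable = $6,135.00
  $467.24 + 23.51% × ($6,135.00 − $3,400.00) = $467.24 + 23.51% × $2,735.00 = $1,110.24
Supplemental (33.59% flat on bonus): 33.59% × $2,000.00 = $671.80
Total territorial income tax: $1,110.24 + $671.80 = $1,782.04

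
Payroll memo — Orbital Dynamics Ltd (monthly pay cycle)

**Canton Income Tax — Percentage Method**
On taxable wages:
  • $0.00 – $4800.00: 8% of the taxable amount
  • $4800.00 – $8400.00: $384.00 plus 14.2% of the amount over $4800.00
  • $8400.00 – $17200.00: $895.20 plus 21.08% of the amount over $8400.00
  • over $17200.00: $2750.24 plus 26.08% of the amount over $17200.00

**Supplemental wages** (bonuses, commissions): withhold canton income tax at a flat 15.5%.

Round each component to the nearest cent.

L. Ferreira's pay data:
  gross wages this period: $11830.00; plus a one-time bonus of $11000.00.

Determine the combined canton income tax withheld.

$3323.24

Canton Income Tax: taxable = $11830.00
  $895.20 + 21.08% × ($11830.00 − $8400.00) = $895.20 + 21.08% × $3430.00 = $1618.24
Supplemental (15.5% flat on bonus): 15.5% × $11000.00 = $1705.00
Total canton income tax: $1618.24 + $1705.00 = $3323.24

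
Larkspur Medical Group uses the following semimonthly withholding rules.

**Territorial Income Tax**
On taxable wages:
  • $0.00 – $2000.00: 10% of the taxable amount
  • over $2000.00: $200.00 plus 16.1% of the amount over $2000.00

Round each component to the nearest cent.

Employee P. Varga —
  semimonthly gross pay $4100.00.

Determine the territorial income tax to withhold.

Territorial Income Tax: taxable = $4100.00
  $200.00 + 16.1% × ($4100.00 − $2000.00) = $200.00 + 16.1% × $2100.00 = $538.10

$538.10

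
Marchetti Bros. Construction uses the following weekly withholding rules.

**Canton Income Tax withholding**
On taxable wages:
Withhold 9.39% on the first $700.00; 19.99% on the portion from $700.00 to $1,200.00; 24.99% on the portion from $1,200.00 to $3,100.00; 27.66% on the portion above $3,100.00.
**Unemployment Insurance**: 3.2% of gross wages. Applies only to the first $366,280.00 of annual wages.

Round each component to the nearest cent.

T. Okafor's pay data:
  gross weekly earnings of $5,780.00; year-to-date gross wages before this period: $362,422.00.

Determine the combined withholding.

Canton Income Tax: taxable = $5,780.00
  $640.49 + 27.66% × ($5,780.00 − $3,100.00) = $640.49 + 27.66% × $2,680.00 = $1,381.78
Unemployment Insurance: cap $366,280.00 − YTD $362,422.00 = $3,858.00 subject; 3.2% × $3,858.00 = $123.46
Total: $1,381.78 + $123.46 = $1,505.24

$1,505.24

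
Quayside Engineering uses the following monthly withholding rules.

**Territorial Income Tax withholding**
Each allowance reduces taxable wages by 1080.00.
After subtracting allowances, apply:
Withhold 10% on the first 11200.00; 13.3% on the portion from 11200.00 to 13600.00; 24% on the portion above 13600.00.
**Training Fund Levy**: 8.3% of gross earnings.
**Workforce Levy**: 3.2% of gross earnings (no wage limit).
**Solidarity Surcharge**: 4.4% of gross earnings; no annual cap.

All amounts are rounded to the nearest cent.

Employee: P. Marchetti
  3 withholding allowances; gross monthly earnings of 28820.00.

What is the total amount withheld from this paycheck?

Territorial Income Tax: taxable = 28820.00 − 3×1080.00 = 25580.00
  1439.20 + 24% × (25580.00 − 13600.00) = 1439.20 + 24% × 11980.00 = 4314.40
Training Fund Levy: 8.3% × 28820.00 = 2392.06
Workforce Levy: 3.2% × 28820.00 = 922.24
Solidarity Surcharge: 4.4% × 28820.00 = 1268.08
Total: 4314.40 + 2392.06 + 922.24 + 1268.08 = 8896.78

8896.78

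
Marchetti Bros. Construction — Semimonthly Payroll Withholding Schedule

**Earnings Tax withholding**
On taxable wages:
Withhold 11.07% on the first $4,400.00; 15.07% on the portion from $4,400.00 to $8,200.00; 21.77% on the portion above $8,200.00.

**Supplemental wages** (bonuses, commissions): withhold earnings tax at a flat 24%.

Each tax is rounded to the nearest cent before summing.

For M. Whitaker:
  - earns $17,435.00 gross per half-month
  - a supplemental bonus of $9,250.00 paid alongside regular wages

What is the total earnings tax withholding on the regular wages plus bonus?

$5,290.20

Earnings Tax: taxable = $17,435.00
  $1,059.74 + 21.77% × ($17,435.00 − $8,200.00) = $1,059.74 + 21.77% × $9,235.00 = $3,070.20
Supplemental (24% flat on bonus): 24% × $9,250.00 = $2,220.00
Total earnings tax: $3,070.20 + $2,220.00 = $5,290.20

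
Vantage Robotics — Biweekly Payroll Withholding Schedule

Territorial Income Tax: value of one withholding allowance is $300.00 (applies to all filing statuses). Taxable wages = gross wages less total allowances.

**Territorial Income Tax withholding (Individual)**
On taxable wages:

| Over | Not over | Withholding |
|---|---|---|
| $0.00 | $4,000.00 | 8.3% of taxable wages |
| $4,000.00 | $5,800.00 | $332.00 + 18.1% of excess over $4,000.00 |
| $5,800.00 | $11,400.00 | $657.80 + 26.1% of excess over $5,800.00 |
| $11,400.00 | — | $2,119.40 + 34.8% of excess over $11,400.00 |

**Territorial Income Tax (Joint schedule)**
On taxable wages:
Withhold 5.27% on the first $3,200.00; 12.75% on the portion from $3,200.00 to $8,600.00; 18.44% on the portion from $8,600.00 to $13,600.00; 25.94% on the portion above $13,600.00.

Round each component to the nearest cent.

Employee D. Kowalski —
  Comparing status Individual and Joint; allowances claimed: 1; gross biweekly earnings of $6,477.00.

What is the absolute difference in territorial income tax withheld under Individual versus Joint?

Territorial Income Tax (Individual): taxable = $6,477.00 − 1×$300.00 = $6,177.00
  $657.80 + 26.1% × ($6,177.00 − $5,800.00) = $657.80 + 26.1% × $377.00 = $756.20
Territorial Income Tax (Joint): taxable = $6,477.00 − 1×$300.00 = $6,177.00
  $168.64 + 12.75% × ($6,177.00 − $3,200.00) = $168.64 + 12.75% × $2,977.00 = $548.21
Difference: |$756.20 − $548.21| = $207.99 (higher under Individual)

$207.99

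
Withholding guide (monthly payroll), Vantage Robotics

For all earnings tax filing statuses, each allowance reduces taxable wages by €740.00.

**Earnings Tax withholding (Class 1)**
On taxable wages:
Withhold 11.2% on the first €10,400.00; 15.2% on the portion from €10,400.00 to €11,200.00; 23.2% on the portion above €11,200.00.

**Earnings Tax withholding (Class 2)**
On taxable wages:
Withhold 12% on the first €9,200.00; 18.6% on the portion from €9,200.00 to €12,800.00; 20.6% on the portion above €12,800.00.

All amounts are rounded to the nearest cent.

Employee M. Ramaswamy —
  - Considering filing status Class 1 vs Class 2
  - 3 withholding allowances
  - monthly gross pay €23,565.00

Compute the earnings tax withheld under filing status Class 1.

€3,640.04

Earnings Tax (Class 1): taxable = €23,565.00 − 3×€740.00 = €21,345.00
  €1,286.40 + 23.2% × (€21,345.00 − €11,200.00) = €1,286.40 + 23.2% × €10,145.00 = €3,640.04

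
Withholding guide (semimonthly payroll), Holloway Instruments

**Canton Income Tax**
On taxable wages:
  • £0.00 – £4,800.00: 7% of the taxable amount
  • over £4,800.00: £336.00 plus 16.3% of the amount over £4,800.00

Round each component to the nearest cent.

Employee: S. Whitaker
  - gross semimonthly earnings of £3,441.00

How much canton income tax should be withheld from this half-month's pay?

Canton Income Tax: taxable = £3,441.00
  7% × £3,441.00 = £240.87

£240.87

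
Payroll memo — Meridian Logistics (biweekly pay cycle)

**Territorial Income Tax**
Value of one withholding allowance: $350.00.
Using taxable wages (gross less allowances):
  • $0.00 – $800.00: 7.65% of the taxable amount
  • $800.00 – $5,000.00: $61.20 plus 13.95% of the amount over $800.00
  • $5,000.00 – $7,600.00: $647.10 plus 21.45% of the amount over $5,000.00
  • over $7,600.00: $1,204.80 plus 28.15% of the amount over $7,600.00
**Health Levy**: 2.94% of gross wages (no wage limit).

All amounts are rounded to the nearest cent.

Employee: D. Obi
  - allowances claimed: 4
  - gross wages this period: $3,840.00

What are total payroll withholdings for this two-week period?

$402.88

Territorial Income Tax: taxable = $3,840.00 − 4×$350.00 = $2,440.00
  $61.20 + 13.95% × ($2,440.00 − $800.00) = $61.20 + 13.95% × $1,640.00 = $289.98
Health Levy: 2.94% × $3,840.00 = $112.90
Total: $289.98 + $112.90 = $402.88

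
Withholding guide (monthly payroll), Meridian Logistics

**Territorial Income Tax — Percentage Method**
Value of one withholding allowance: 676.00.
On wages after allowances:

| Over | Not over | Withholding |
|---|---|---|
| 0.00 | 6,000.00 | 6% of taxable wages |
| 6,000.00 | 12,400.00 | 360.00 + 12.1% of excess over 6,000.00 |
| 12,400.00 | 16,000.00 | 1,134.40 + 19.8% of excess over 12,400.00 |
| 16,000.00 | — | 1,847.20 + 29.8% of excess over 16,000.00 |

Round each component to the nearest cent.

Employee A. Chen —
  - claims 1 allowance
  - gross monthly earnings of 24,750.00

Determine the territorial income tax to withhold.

Territorial Income Tax: taxable = 24,750.00 − 1×676.00 = 24,074.00
  1,847.20 + 29.8% × (24,074.00 − 16,000.00) = 1,847.20 + 29.8% × 8,074.00 = 4,253.25

4,253.25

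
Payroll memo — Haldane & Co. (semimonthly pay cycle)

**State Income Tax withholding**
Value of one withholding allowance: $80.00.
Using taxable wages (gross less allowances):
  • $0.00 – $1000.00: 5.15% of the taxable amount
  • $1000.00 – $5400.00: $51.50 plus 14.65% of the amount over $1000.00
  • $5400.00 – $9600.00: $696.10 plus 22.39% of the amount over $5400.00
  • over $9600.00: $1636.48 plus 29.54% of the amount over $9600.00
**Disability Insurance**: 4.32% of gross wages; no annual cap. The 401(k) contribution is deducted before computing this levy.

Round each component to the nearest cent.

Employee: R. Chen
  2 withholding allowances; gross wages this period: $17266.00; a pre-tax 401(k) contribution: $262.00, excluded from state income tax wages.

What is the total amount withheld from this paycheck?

$4510.93

State Income Tax: taxable = $17266.00 − $262.00 − 2×$80.00 = $16844.00
  $1636.48 + 29.54% × ($16844.00 − $9600.00) = $1636.48 + 29.54% × $7244.00 = $3776.36
Disability Insurance: 4.32% × $17004.00 = $734.57
Total: $3776.36 + $734.57 = $4510.93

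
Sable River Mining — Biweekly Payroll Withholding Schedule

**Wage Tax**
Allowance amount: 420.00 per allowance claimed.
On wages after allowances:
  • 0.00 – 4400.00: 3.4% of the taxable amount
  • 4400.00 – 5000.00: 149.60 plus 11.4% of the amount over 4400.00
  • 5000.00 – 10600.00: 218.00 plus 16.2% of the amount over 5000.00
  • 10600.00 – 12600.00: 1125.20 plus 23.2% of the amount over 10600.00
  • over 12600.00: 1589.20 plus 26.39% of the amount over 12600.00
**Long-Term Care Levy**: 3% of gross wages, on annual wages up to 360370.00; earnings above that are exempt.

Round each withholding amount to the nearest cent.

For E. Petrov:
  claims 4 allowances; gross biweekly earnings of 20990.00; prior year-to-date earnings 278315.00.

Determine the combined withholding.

Wage Tax: taxable = 20990.00 − 4×420.00 = 19310.00
  1589.20 + 26.39% × (19310.00 − 12600.00) = 1589.20 + 26.39% × 6710.00 = 3359.97
Long-Term Care Levy: 3% × 20990.00 = 629.70
Total: 3359.97 + 629.70 = 3989.67

3989.67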